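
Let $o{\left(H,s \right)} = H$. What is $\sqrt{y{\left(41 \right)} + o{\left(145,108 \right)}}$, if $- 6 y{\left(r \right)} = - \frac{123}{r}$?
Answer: $\frac{\sqrt{582}}{2} \approx 12.062$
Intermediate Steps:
$y{\left(r \right)} = \frac{41}{2 r}$ ($y{\left(r \right)} = - \frac{\left(-123\right) \frac{1}{r}}{6} = \frac{41}{2 r}$)
$\sqrt{y{\left(41 \right)} + o{\left(145,108 \right)}} = \sqrt{\frac{41}{2 \cdot 41} + 145} = \sqrt{\frac{41}{2} \cdot \frac{1}{41} + 145} = \sqrt{\frac{1}{2} + 145} = \sqrt{\frac{291}{2}} = \frac{\sqrt{582}}{2}$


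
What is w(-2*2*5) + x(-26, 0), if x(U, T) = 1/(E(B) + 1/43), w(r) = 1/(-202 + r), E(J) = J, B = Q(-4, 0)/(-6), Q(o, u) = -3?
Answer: 6349/3330 ≈ 1.9066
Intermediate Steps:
B = ½ (B = -3/(-6) = -3*(-⅙) = ½ ≈ 0.50000)
x(U, T) = 86/45 (x(U, T) = 1/(½ + 1/43) = 1/(45/86) = 86/45)
w(-2*2*5) + x(-26, 0) = 1/(-202 - 2*2*5) + 86/45 = 1/(-202 - 4*5) + 86/45 = 1/(-202 - 20) + 86/45 = 1/(-222) + 86/45 = -1/222 + 86/45 = 6349/3330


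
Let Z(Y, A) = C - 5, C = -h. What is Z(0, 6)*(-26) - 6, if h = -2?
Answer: 72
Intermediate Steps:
C = 2 (C = -1*(-2) = 2)
Z(Y, A) = -3 (Z(Y, A) = 2 - 5 = -3)
Z(0, 6)*(-26) - 6 = -3*(-26) - 6 = 78 - 6 = 72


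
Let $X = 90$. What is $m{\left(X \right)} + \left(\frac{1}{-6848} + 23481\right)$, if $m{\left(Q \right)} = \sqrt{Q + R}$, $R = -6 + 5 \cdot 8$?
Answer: $\frac{160797887}{6848} + 2 \sqrt{31} \approx 23492.0$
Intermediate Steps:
$R = 34$ ($R = -6 + 40 = 34$)
$m{\left(Q \right)} = \sqrt{34 + Q}$ ($m{\left(Q \right)} = \sqrt{Q + 34} = \sqrt{34 + Q}$)
$m{\left(X \right)} + \left(\frac{1}{-6848} + 23481\right) = \sqrt{34 + 90} + \left(\frac{1}{-6848} + 23481\right) = \sqrt{124} + \left(- \frac{1}{6848} + 23481\right) = 2 \sqrt{31} + \frac{160797887}{6848} = \frac{160797887}{6848} + 2 \sqrt{31}$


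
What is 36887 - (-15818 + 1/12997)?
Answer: 685006884/12997 ≈ 52705.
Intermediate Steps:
36887 - (-15818 + 1/12997) = 36887 - 1*(-205586545/12997) = 36887 + 205586545/12997 = 685006884/12997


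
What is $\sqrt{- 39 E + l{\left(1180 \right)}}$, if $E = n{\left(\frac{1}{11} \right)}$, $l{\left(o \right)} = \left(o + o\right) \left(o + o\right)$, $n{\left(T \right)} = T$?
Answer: $\frac{\sqrt{673921171}}{11} \approx 2360.0$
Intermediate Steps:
$l{\left(o \right)} = 4 o^{2}$ ($l{\left(o \right)} = 2 o 2 o = 4 o^{2}$)
$E = \frac{1}{11} \approx 0.090909$
$\sqrt{- 39 E + l{\left(1180 \right)}} = \sqrt{\left(-39\right) \frac{1}{11} + 4 \cdot 1180^{2}} = \sqrt{- \frac{39}{11} + 4 \cdot 1392400} = \sqrt{- \frac{39}{11} + 5569600} = \sqrt{\frac{61265561}{11}} = \frac{\sqrt{673921171}}{11}$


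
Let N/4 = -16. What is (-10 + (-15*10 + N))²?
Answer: 50176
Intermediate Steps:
N = -64 (N = 4*(-16) = -64)
(-10 + (-15*10 + N))² = (-10 + (-15*10 - 64))² = (-10 + (-150 - 64))² = (-10 - 214)² = (-224)² = 50176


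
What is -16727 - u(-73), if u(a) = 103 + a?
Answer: -16757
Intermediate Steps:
-16727 - u(-73) = -16727 - (103 - 73) = -16727 - 1*30 = -16727 - 30 = -16757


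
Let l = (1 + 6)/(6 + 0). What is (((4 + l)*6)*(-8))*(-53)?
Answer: 13144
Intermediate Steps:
l = 7/6 ≈ 1.1667
(((4 + l)*6)*(-8))*(-53) = (((4 + 7/6)*6)*(-8))*(-53) = (((31/6)*6)*(-8))*(-53) = (31*(-8))*(-53) = -248*(-53) = 13144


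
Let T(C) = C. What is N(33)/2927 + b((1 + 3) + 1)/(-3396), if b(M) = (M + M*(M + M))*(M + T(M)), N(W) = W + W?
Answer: -692857/4970046 ≈ -0.13941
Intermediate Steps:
N(W) = 2*W
b(M) = 2*M*(M + 2*M²) (b(M) = (M + M*(M + M))*(M + M) = (M + M*(2*M))*(2*M) = (M + 2*M²)*(2*M) = 2*M*(M + 2*M²))
N(33)/2927 + b((1 + 3) + 1)/(-3396) = (2*33)/2927 + (((1 + 3) + 1)²*(2 + 4*((1 + 3) + 1)))/(-3396) = 66*(1/2927) + ((4 + 1)²*(2 + 4*(4 + 1)))*(-1/3396) = 66/2927 + (5²*(2 + 4*5))*(-1/3396) = 66/2927 + (25*(2 + 20))*(-1/3396) = 66/2927 + (25*22)*(-1/3396) = 66/2927 + 550*(-1/3396) = 66/2927 - 275/1698 = -692857/4970046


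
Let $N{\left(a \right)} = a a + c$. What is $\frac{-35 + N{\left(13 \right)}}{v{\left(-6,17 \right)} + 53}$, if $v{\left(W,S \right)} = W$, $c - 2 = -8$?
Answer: $\frac{128}{47} \approx 2.7234$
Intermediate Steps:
$c = -6$ ($c = 2 - 8 = -6$)
$N{\left(a \right)} = -6 + a^{2}$ ($N{\left(a \right)} = a a - 6 = a^{2} - 6 = -6 + a^{2}$)
$\frac{-35 + N{\left(13 \right)}}{v{\left(-6,17 \right)} + 53} = \frac{-35 - \left(6 - 13^{2}\right)}{-6 + 53} = \frac{-35 + \left(-6 + 169\right)}{47} = \left(-35 + 163\right) \frac{1}{47} = 128 \cdot \frac{1}{47} = \frac{128}{47}$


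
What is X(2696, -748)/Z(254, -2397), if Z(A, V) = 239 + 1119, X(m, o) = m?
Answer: 1348/679 ≈ 1.9853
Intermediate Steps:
Z(A, V) = 1358
X(2696, -748)/Z(254, -2397) = 2696/1358 = 2696*(1/1358) = 1348/679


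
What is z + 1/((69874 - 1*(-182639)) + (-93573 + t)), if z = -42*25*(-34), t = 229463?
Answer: 13865987101/388403 ≈ 35700.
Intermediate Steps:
z = 35700 (z = -1050*(-34) = 35700)
z + 1/((69874 - 1*(-182639)) + (-93573 + t)) = 35700 + 1/((69874 - 1*(-182639)) + (-93573 + 229463)) = 35700 + 1/((69874 + 182639) + 135890) = 35700 + 1/(252513 + 135890) = 35700 + 1/388403 = 13865987101/388403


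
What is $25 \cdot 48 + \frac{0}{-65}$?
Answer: $1200$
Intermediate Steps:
$25 \cdot 48 + \frac{0}{-65} = 1200 + 0 \left(- \frac{1}{65}\right) = 1200 + 0 = 1200$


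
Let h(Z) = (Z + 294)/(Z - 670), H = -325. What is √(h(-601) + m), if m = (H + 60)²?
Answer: √113444734422/1271 ≈ 265.00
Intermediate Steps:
h(Z) = (294 + Z)/(-670 + Z)
m = 70225 (m = (-325 + 60)² = (-265)² = 70225)
√(h(-601) + m) = √((294 - 601)/(-670 - 601) + 70225) = √(-307/(-1271) + 70225) = √(-1/1271*(-307) + 70225) = √(307/1271 + 70225) = √(89256282/1271) = √113444734422/1271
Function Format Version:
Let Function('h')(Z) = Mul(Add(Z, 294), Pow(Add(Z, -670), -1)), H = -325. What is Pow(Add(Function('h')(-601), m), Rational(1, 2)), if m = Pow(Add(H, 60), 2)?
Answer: Mul(Rational(1, 1271), Pow(113444734422, Rational(1, 2))) ≈ 265.00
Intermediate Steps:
Function('h')(Z) = Mul(Pow(Add(-670, Z), -1), Add(294, Z)) (Function('h')(Z) = Mul(Add(294, Z), Pow(Add(-670, Z), -1)) = Mul(Pow(Add(-670, Z), -1), Add(294, Z)))
m = 70225 (m = Pow(Add(-325, 60), 2) = Pow(-265, 2) = 70225)
Pow(Add(Function('h')(-601), m), Rational(1, 2)) = Pow(Add(Mul(Pow(Add(-670, -601), -1), Add(294, -601)), 70225), Rational(1, 2)) = Pow(Add(Mul(Pow(-1271, -1), -307), 70225), Rational(1, 2)) = Pow(Add(Mul(Rational(-1, 1271), -307), 70225), Rational(1, 2)) = Pow(Add(Rational(307, 1271), 70225), Rational(1, 2)) = Pow(Rational(89256282, 1271), Rational(1, 2)) = Mul(Rational(1, 1271), Pow(113444734422, Rational(1, 2)))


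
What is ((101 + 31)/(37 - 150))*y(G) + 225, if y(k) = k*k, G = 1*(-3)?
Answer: 24237/113 ≈ 214.49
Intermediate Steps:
G = -3
y(k) = k²
((101 + 31)/(37 - 150))*y(G) + 225 = ((101 + 31)/(37 - 150))*(-3)² + 225 = (132/(-113))*9 + 225 = (132*(-1/113))*9 + 225 = -132/113*9 + 225 = -1188/113 + 225 = 24237/113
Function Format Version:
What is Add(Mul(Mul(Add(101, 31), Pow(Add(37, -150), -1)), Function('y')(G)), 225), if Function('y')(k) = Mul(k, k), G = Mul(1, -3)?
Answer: Rational(24237, 113) ≈ 214.49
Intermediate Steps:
G = -3
Function('y')(k) = Pow(k, 2)
Add(Mul(Mul(Add(101, 31), Pow(Add(37, -150), -1)), Function('y')(G)), 225) = Add(Mul(Mul(Add(101, 31), Pow(Add(37, -150), -1)), Pow(-3, 2)), 225) = Add(Mul(Mul(132, Pow(-113, -1)), 9), 225) = Add(Mul(Mul(132, Rational(-1, 113)), 9), 225) = Add(Mul(Rational(-132, 113), 9), 225) = Add(Rational(-1188, 113), 225) = Rational(24237, 113)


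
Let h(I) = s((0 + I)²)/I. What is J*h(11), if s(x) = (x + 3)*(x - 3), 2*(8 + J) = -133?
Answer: -1090084/11 ≈ -99099.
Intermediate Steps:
J = -149/2 (J = -8 + (½)*(-133) = -8 - 133/2 = -149/2 ≈ -74.500)
s(x) = (-3 + x)*(3 + x) (s(x) = (3 + x)*(-3 + x) = (-3 + x)*(3 + x))
h(I) = (-9 + I⁴)/I (h(I) = (-9 + ((0 + I)²)²)/I = (-9 + (I²)²)/I = (-9 + I⁴)/I)
J*h(11) = -149*(-9 + 11⁴)/(2*11) = -149*(-9 + 14641)/22 = -149*14632/22 = -149/2*14632/11 = -1090084/11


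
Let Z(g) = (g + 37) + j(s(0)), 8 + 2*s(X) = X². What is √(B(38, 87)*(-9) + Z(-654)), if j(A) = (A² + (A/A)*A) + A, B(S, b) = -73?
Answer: 4*√3 ≈ 6.9282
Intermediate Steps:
s(X) = -4 + X²/2
j(A) = A² + 2*A (j(A) = (A² + 1*A) + A = (A² + A) + A = (A + A²) + A = A² + 2*A)
Z(g) = 45 + g (Z(g) = (g + 37) + (-4 + (½)*0²)*(2 + (-4 + (½)*0²)) = (37 + g) + (-4 + (½)*0)*(2 + (-4 + (½)*0)) = (37 + g) + (-4 + 0)*(2 + (-4 + 0)) = (37 + g) - 4*(2 - 4) = (37 + g) - 4*(-2) = (37 + g) + 8 = 45 + g)
√(B(38, 87)*(-9) + Z(-654)) = √(-73*(-9) + (45 - 654)) = √(657 - 609) = √48 = 4*√3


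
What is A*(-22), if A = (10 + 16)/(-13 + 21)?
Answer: -143/2 ≈ -71.500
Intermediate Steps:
A = 13/4 (A = 26/8 = 26*(⅛) = 13/4 ≈ 3.2500)
A*(-22) = (13/4)*(-22) = -143/2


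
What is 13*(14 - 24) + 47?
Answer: -83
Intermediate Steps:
13*(14 - 24) + 47 = 13*(-10) + 47 = -130 + 47 = -83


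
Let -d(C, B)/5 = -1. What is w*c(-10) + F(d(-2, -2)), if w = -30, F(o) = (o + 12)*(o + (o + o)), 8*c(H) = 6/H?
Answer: 1029/4 ≈ 257.25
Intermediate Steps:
c(H) = 3/(4*H) (c(H) = (6/H)/8 = 3/(4*H))
d(C, B) = 5 (d(C, B) = -5*(-1) = 5)
F(o) = 3*o*(12 + o) (F(o) = (12 + o)*(o + 2*o) = (12 + o)*(3*o) = 3*o*(12 + o))
w*c(-10) + F(d(-2, -2)) = -45/(2*(-10)) + 3*5*(12 + 5) = -45*(-1)/(2*10) + 3*5*17 = -30*(-3/40) + 255 = 9/4 + 255 = 1029/4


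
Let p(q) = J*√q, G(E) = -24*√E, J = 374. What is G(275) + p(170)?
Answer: -120*√11 + 374*√170 ≈ 4478.4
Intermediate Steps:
p(q) = 374*√q
G(275) + p(170) = -120*√11 + 374*√170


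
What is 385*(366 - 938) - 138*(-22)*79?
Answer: 19624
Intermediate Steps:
385*(366 - 938) - 138*(-22)*79 = 385*(-572) + 3036*79 = -220220 + 239844 = 19624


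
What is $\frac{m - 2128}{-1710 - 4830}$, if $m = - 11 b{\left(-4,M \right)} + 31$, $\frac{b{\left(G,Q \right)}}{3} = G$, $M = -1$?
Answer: $\frac{131}{436} \approx 0.30046$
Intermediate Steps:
$b{\left(G,Q \right)} = 3 G$
$m = 163$ ($m = - 11 \cdot 3 \left(-4\right) + 31 = \left(-11\right) \left(-12\right) + 31 = 132 + 31 = 163$)
$\frac{m - 2128}{-1710 - 4830} = \frac{163 - 2128}{-1710 - 4830} = - \frac{1965}{-6540} = \left(-1965\right) \left(- \frac{1}{6540}\right) = \frac{131}{436}$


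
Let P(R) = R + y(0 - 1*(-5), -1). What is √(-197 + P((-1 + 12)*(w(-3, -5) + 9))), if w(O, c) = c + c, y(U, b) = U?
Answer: I*√203 ≈ 14.248*I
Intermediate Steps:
w(O, c) = 2*c
P(R) = 5 + R (P(R) = R + (0 - 1*(-5)) = R + (0 + 5) = R + 5 = 5 + R)
√(-197 + P((-1 + 12)*(w(-3, -5) + 9))) = √(-197 + (5 + (-1 + 12)*(2*(-5) + 9))) = √(-197 + (5 + 11*(-10 + 9))) = √(-197 + (5 + 11*(-1))) = √(-197 + (5 - 11)) = √(-197 - 6) = √(-203) = I*√203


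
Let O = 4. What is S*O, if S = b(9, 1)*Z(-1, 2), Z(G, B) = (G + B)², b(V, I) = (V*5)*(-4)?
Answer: -720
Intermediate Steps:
b(V, I) = -20*V (b(V, I) = (5*V)*(-4) = -20*V)
Z(G, B) = (B + G)²
S = -180 (S = (-20*9)*(2 - 1)² = -180*1² = -180*1 = -180)
S*O = -180*4 = -720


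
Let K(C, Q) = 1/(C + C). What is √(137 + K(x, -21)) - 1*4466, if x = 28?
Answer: -4466 + √107422/28 ≈ -4454.3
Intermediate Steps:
K(C, Q) = 1/(2*C)
√(137 + K(x, -21)) - 1*4466 = √(137 + (½)/28) - 1*4466 = √(137 + (½)*(1/28)) - 4466 = √(137 + 1/56) - 4466 = √(7673/56) - 4466 = √107422/28 - 4466 = -4466 + √107422/28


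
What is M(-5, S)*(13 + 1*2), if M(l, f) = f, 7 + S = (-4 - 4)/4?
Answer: -135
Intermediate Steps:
S = -9 (S = -7 + (-4 - 4)/4 = -7 - 8*1/4 = -7 - 2 = -9)
M(-5, S)*(13 + 1*2) = -9*(13 + 1*2) = -9*(13 + 2) = -9*15 = -135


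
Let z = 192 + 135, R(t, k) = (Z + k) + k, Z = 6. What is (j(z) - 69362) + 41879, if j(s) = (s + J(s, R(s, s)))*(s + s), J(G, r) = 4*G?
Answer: 1041807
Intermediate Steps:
R(t, k) = 6 + 2*k (R(t, k) = (6 + k) + k = 6 + 2*k)
z = 327
j(s) = 10*s² (j(s) = (s + 4*s)*(s + s) = (5*s)*(2*s) = 10*s²)
(j(z) - 69362) + 41879 = (10*327² - 69362) + 41879 = (10*106929 - 69362) + 41879 = (1069290 - 69362) + 41879 = 999928 + 41879 = 1041807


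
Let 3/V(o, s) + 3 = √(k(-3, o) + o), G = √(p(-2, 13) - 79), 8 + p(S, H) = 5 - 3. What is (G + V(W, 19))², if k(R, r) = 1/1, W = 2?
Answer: (3 - I*√85*(3 - √3))²/(3 - √3)² ≈ -79.402 - 43.627*I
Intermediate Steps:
p(S, H) = -6 (p(S, H) = -8 + (5 - 3) = -8 + 2 = -6)
k(R, r) = 1 (k(R, r) = 1*1 = 1)
G = I*√85 (G = √(-6 - 79) = √(-85) = I*√85 ≈ 9.2195*I)
V(o, s) = 3/(-3 + √(1 + o))
(G + V(W, 19))² = (I*√85 + 3/(-3 + √(1 + 2)))² = (I*√85 + 3/(-3 + √3))² = (3/(-3 + √3) + I*√85)²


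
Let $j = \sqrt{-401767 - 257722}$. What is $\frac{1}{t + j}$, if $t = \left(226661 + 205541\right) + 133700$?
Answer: $\frac{565902}{320245733093} - \frac{i \sqrt{659489}}{320245733093} \approx 1.7671 \cdot 10^{-6} - 2.5358 \cdot 10^{-9} i$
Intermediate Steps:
$t = 565902$ ($t = 432202 + 133700 = 565902$)
$j = i \sqrt{659489}$ ($j = \sqrt{-659489} = i \sqrt{659489} \approx 812.09 i$)
$\frac{1}{t + j} = \frac{1}{565902 + i \sqrt{659489}}$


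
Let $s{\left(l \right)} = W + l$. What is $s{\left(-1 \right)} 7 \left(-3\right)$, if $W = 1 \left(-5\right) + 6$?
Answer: $0$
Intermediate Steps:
$W = 1$ ($W = -5 + 6 = 1$)
$s{\left(l \right)} = 1 + l$
$s{\left(-1 \right)} 7 \left(-3\right) = \left(1 - 1\right) 7 \left(-3\right) = 0 \cdot 7 \left(-3\right) = 0 \left(-3\right) = 0$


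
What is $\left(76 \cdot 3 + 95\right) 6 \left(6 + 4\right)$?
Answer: $19380$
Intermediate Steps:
$\left(76 \cdot 3 + 95\right) 6 \left(6 + 4\right) = \left(228 + 95\right) 6 \cdot 10 = 323 \cdot 60 = 19380$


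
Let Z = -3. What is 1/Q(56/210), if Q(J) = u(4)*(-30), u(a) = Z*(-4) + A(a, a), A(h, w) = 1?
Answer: -1/390 ≈ -0.0025641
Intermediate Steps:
u(a) = 13 (u(a) = -3*(-4) + 1 = 12 + 1 = 13)
Q(J) = -390 (Q(J) = 13*(-30) = -390)
1/Q(56/210) = 1/(-390) = -1/390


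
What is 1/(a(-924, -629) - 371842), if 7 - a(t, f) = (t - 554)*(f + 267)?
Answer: -1/906871 ≈ -1.1027e-6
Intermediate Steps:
a(t, f) = 7 - (-554 + t)*(267 + f) (a(t, f) = 7 - (t - 554)*(f + 267) = 7 - (-554 + t)*(267 + f))
1/(a(-924, -629) - 371842) = 1/((147925 - 267*(-924) + 554*(-629) - 1*(-629)*(-924)) - 371842) = 1/((147925 + 246708 - 348466 - 581196) - 371842) = 1/(-535029 - 371842) = 1/(-906871) = -1/906871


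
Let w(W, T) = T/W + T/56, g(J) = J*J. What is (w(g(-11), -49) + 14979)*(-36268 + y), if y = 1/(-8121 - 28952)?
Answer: -19494064761393645/35886664 ≈ -5.4321e+8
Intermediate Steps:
g(J) = J²
y = -1/37073 (y = 1/(-37073) = -1/37073 ≈ -2.6974e-5)
w(W, T) = T/56 + T/W (w(W, T) = T/W + T*(1/56) = T/W + T/56 = T/56 + T/W)
(w(g(-11), -49) + 14979)*(-36268 + y) = (((1/56)*(-49) - 49/((-11)²)) + 14979)*(-36268 - 1/37073) = ((-7/8 - 49/121) + 14979)*(-1344563565/37073) = (-1239/968 + 14979)*(-1344563565/37073) = (14498433/968)*(-1344563565/37073) = -19494064761393645/35886664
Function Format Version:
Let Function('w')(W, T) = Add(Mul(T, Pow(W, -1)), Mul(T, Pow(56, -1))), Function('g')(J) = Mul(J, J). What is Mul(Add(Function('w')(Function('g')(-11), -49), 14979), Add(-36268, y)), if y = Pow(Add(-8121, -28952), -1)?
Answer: Rational(-19494064761393645, 35886664) ≈ -5.4321e+8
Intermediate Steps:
Function('g')(J) = Pow(J, 2)
y = Rational(-1, 37073) (y = Pow(-37073, -1) = Rational(-1, 37073) ≈ -2.6974e-5)
Function('w')(W, T) = Add(Mul(Rational(1, 56), T), Mul(T, Pow(W, -1))) (Function('w')(W, T) = Add(Mul(T, Pow(W, -1)), Mul(T, Rational(1, 56))) = Add(Mul(T, Pow(W, -1)), Mul(Rational(1, 56), T)) = Add(Mul(Rational(1, 56), T), Mul(T, Pow(W, -1))))
Mul(Add(Function('w')(Function('g')(-11), -49), 14979), Add(-36268, y)) = Mul(Add(Add(Mul(Rational(1, 56), -49), Mul(-49, Pow(Pow(-11, 2), -1))), 14979), Add(-36268, Rational(-1, 37073))) = Mul(Add(Add(Rational(-7, 8), Mul(-49, Pow(121, -1))), 14979), Rational(-1344563565, 37073)) = Mul(Add(Add(Rational(-7, 8), Mul(-49, Rational(1, 121))), 14979), Rational(-1344563565, 37073)) = Mul(Add(Add(Rational(-7, 8), Rational(-49, 121)), 14979), Rational(-1344563565, 37073)) = Mul(Add(Rational(-1239, 968), 14979), Rational(-1344563565, 37073)) = Mul(Rational(14498433, 968), Rational(-1344563565, 37073)) = Rational(-19494064761393645, 35886664)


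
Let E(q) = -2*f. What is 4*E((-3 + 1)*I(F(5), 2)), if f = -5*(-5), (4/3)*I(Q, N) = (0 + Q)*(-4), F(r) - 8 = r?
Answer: -200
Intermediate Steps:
F(r) = 8 + r
I(Q, N) = -3*Q (I(Q, N) = 3*((0 + Q)*(-4))/4 = 3*(Q*(-4))/4 = 3*(-4*Q)/4 = -3*Q)
f = 25
E(q) = -50 (E(q) = -2*25 = -50)
4*E((-3 + 1)*I(F(5), 2)) = 4*(-50) = -200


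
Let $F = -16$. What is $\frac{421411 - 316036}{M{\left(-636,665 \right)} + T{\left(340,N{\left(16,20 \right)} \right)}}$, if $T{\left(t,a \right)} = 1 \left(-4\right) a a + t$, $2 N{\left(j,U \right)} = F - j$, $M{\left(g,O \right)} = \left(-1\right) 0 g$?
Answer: $- \frac{35125}{228} \approx -154.06$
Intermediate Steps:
$M{\left(g,O \right)} = 0$ ($M{\left(g,O \right)} = 0 g = 0$)
$N{\left(j,U \right)} = -8 - \frac{j}{2}$ ($N{\left(j,U \right)} = \frac{-16 - j}{2} = -8 - \frac{j}{2}$)
$T{\left(t,a \right)} = t - 4 a^{2}$ ($T{\left(t,a \right)} = - 4 a a + t = - 4 a^{2} + t = t - 4 a^{2}$)
$\frac{421411 - 316036}{M{\left(-636,665 \right)} + T{\left(340,N{\left(16,20 \right)} \right)}} = \frac{421411 - 316036}{0 + \left(340 - 4 \left(-8 - 8\right)^{2}\right)} = \frac{105375}{0 + \left(340 - 4 \left(-8 - 8\right)^{2}\right)} = \frac{105375}{0 + \left(340 - 4 \left(-16\right)^{2}\right)} = \frac{105375}{0 + \left(340 - 1024\right)} = \frac{105375}{0 - 684} = \frac{105375}{-684} = 105375 \left(- \frac{1}{684}\right) = - \frac{35125}{228}$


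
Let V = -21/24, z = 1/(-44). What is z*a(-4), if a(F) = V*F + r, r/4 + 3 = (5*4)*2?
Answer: -303/88 ≈ -3.4432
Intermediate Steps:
z = -1/44 ≈ -0.022727
V = -7/8 (V = -21*1/24 = -7/8 ≈ -0.87500)
r = 148 (r = -12 + 4*((5*4)*2) = -12 + 4*(20*2) = -12 + 4*40 = -12 + 160 = 148)
a(F) = 148 - 7*F/8 (a(F) = -7*F/8 + 148 = 148 - 7*F/8)
z*a(-4) = -(148 - 7/8*(-4))/44 = -(148 + 7/2)/44 = -1/44*303/2 = -303/88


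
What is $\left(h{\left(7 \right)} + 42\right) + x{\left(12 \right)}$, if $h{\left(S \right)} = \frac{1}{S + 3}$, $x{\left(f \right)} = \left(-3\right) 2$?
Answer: $\frac{361}{10} \approx 36.1$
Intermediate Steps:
$x{\left(f \right)} = -6$
$h{\left(S \right)} = \frac{1}{3 + S}$
$\left(h{\left(7 \right)} + 42\right) + x{\left(12 \right)} = \left(\frac{1}{3 + 7} + 42\right) - 6 = \left(\frac{1}{10} + 42\right) - 6 = \frac{421}{10} - 6 = \frac{361}{10}$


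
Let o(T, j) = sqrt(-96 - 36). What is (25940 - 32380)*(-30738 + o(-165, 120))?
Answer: 197952720 - 12880*I*sqrt(33) ≈ 1.9795e+8 - 73990.0*I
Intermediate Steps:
o(T, j) = 2*I*sqrt(33) (o(T, j) = sqrt(-132) = 2*I*sqrt(33))
(25940 - 32380)*(-30738 + o(-165, 120)) = (25940 - 32380)*(-30738 + 2*I*sqrt(33)) = -6440*(-30738 + 2*I*sqrt(33)) = 197952720 - 12880*I*sqrt(33)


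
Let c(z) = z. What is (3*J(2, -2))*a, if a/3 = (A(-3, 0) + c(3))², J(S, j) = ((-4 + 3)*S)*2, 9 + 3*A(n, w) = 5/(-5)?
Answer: -4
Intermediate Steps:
A(n, w) = -10/3 (A(n, w) = -3 + (5/(-5))/3 = -3 + (5*(-⅕))/3 = -3 + (⅓)*(-1) = -3 - ⅓ = -10/3)
J(S, j) = -2*S (J(S, j) = -S*2 = -2*S)
a = ⅓ (a = 3*(-10/3 + 3)² = 3*(-⅓)² = 3*(⅑) = ⅓ ≈ 0.33333)
(3*J(2, -2))*a = (3*(-2*2))*(⅓) = (3*(-4))*(⅓) = -12*⅓ = -4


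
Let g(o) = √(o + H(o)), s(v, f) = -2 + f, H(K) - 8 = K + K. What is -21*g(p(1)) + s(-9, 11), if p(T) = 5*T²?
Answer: 9 - 21*√23 ≈ -91.712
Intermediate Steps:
H(K) = 8 + 2*K (H(K) = 8 + (K + K) = 8 + 2*K)
g(o) = √(8 + 3*o) (g(o) = √(o + (8 + 2*o)) = √(8 + 3*o))
-21*g(p(1)) + s(-9, 11) = -21*√(8 + 3*(5*1²)) + (-2 + 11) = -21*√(8 + 3*(5*1)) + 9 = -21*√(8 + 3*5) + 9 = -21*√(8 + 15) + 9 = -21*√23 + 9 = 9 - 21*√23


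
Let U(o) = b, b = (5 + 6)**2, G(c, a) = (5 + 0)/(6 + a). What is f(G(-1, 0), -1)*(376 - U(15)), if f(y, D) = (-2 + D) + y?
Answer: -1105/2 ≈ -552.50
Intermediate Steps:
G(c, a) = 5/(6 + a)
b = 121 (b = 11**2 = 121)
f(y, D) = -2 + D + y
U(o) = 121
f(G(-1, 0), -1)*(376 - U(15)) = (-2 - 1 + 5/(6 + 0))*(376 - 1*121) = (-2 - 1 + 5/6)*(376 - 121) = (-2 - 1 + 5*(1/6))*255 = (-2 - 1 + 5/6)*255 = -13/6*255 = -1105/2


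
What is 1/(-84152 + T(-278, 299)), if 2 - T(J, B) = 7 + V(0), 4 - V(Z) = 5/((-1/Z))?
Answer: -1/84161 ≈ -1.1882e-5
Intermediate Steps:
V(Z) = 4 + 5*Z (V(Z) = 4 - 5/((-1/Z)) = 4 - 5*(-Z) = 4 - (-5)*Z = 4 + 5*Z)
T(J, B) = -9 (T(J, B) = 2 - (7 + (4 + 5*0)) = 2 - (7 + (4 + 0)) = 2 - (7 + 4) = 2 - 1*11 = 2 - 11 = -9)
1/(-84152 + T(-278, 299)) = 1/(-84152 - 9) = 1/(-84161) = -1/84161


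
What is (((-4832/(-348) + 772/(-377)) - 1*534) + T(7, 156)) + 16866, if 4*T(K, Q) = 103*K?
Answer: 74754971/4524 ≈ 16524.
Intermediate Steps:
T(K, Q) = 103*K/4 (T(K, Q) = (103*K)/4 = 103*K/4)
(((-4832/(-348) + 772/(-377)) - 1*534) + T(7, 156)) + 16866 = (((-4832/(-348) + 772/(-377)) - 1*534) + (103/4)*7) + 16866 = (((-4832*(-1/348) + 772*(-1/377)) - 534) + 721/4) + 16866 = (((1208/87 - 772/377) - 534) + 721/4) + 16866 = ((13388/1131 - 534) + 721/4) + 16866 = (-590566/1131 + 721/4) + 16866 = -1546813/4524 + 16866 = 74754971/4524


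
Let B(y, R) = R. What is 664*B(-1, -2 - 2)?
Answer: -2656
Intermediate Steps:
664*B(-1, -2 - 2) = 664*(-2 - 2) = 664*(-4) = -2656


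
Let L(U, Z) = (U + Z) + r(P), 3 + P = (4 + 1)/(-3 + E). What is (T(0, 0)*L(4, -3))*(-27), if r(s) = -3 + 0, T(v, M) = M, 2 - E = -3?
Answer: 0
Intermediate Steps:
E = 5 (E = 2 - 1*(-3) = 2 + 3 = 5)
P = -1/2 (P = -3 + (4 + 1)/(-3 + 5) = -3 + 5/2 = -1/2 ≈ -0.50000)
r(s) = -3
L(U, Z) = -3 + U + Z (L(U, Z) = (U + Z) - 3 = -3 + U + Z)
(T(0, 0)*L(4, -3))*(-27) = (0*(-3 + 4 - 3))*(-27) = (0*(-2))*(-27) = 0*(-27) = 0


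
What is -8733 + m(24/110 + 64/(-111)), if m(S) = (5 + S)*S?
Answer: -325549862681/37271025 ≈ -8734.7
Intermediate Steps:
m(S) = S*(5 + S)
-8733 + m(24/110 + 64/(-111)) = -8733 + (24/110 + 64/(-111))*(5 + (24/110 + 64/(-111))) = -8733 + (24*(1/110) + 64*(-1/111))*(5 + (24*(1/110) + 64*(-1/111))) = -8733 + (12/55 - 64/111)*(5 + (12/55 - 64/111)) = -8733 - 2188*(5 - 2188/6105)/6105 = -8733 - 2188/6105*28337/6105 = -8733 - 62001356/37271025 = -325549862681/37271025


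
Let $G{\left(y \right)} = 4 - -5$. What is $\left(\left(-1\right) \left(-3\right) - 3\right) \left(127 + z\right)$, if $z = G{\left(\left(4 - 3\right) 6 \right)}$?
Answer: $0$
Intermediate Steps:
$G{\left(y \right)} = 9$ ($G{\left(y \right)} = 4 + 5 = 9$)
$z = 9$
$\left(\left(-1\right) \left(-3\right) - 3\right) \left(127 + z\right) = \left(\left(-1\right) \left(-3\right) - 3\right) \left(127 + 9\right) = \left(3 - 3\right) 136 = 0 \cdot 136 = 0$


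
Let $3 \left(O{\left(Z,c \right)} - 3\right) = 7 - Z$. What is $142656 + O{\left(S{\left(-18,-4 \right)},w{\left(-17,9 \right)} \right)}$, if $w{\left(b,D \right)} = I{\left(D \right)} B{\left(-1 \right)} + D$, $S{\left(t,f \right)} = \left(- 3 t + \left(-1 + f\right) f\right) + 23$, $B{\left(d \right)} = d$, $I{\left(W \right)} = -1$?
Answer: $142629$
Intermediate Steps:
$S{\left(t,f \right)} = 23 - 3 t + f \left(-1 + f\right)$ ($S{\left(t,f \right)} = \left(- 3 t + f \left(-1 + f\right)\right) + 23 = 23 - 3 t + f \left(-1 + f\right)$)
$w{\left(b,D \right)} = 1 + D$ ($w{\left(b,D \right)} = \left(-1\right) \left(-1\right) + D = 1 + D$)
$O{\left(Z,c \right)} = \frac{16}{3} - \frac{Z}{3}$ ($O{\left(Z,c \right)} = 3 + \frac{7 - Z}{3} = 3 - \left(- \frac{7}{3} + \frac{Z}{3}\right) = \frac{16}{3} - \frac{Z}{3}$)
$142656 + O{\left(S{\left(-18,-4 \right)},w{\left(-17,9 \right)} \right)} = 142656 + \left(\frac{16}{3} - \frac{23 + \left(-4\right)^{2} - -4 - -54}{3}\right) = 142656 + \left(\frac{16}{3} - \frac{23 + 16 + 4 + 54}{3}\right) = 142656 + \left(\frac{16}{3} - \frac{97}{3}\right) = 142656 - 27 = 142629$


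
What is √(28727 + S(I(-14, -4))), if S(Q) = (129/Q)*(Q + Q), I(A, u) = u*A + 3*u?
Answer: √28985 ≈ 170.25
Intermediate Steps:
I(A, u) = 3*u + A*u (I(A, u) = A*u + 3*u = 3*u + A*u)
S(Q) = 258 (S(Q) = (129/Q)*(2*Q) = 258)
√(28727 + S(I(-14, -4))) = √(28727 + 258) = √28985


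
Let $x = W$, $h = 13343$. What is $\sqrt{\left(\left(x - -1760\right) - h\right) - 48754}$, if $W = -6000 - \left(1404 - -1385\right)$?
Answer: $i \sqrt{69126} \approx 262.92 i$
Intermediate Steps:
$W = -8789$ ($W = -6000 - \left(1404 + 1385\right) = -6000 - 2789 = -8789$)
$x = -8789$
$\sqrt{\left(\left(x - -1760\right) - h\right) - 48754} = \sqrt{\left(\left(-8789 - -1760\right) - 13343\right) - 48754} = \sqrt{\left(\left(-8789 + 1760\right) - 13343\right) - 48754} = \sqrt{\left(-7029 - 13343\right) - 48754} = \sqrt{-20372 - 48754} = \sqrt{-69126} = i \sqrt{69126}$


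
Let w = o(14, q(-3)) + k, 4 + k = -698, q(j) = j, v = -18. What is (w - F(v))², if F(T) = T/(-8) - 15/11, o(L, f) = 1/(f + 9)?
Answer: 8604232081/17424 ≈ 4.9382e+5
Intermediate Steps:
o(L, f) = 1/(9 + f)
k = -702 (k = -4 - 698 = -702)
F(T) = -15/11 - T/8 (F(T) = T*(-⅛) - 15*1/11 = -T/8 - 15/11 = -15/11 - T/8)
w = -4211/6 (w = 1/(9 - 3) - 702 = 1/6 - 702 = ⅙ - 702 = -4211/6 ≈ -701.83)
(w - F(v))² = (-4211/6 - (-15/11 - ⅛*(-18)))² = (-4211/6 - (-15/11 + 9/4))² = (-4211/6 - 1*39/44)² = (-4211/6 - 39/44)² = (-92759/132)² = 8604232081/17424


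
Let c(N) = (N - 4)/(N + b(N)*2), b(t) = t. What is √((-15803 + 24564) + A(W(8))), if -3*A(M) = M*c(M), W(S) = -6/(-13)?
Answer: 17*√46111/39 ≈ 93.602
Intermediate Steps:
W(S) = 6/13 (W(S) = -6*(-1/13) = 6/13)
c(N) = (-4 + N)/(3*N) (c(N) = (N - 4)/(N + N*2) = (-4 + N)/(N + 2*N) = (-4 + N)/((3*N)) = (-4 + N)*(1/(3*N)) = (-4 + N)/(3*N))
A(M) = 4/9 - M/9 (A(M) = -M*(-4 + M)/(3*M)/3 = -(-4/3 + M/3)/3 = 4/9 - M/9)
√((-15803 + 24564) + A(W(8))) = √((-15803 + 24564) + (4/9 - ⅑*6/13)) = √(8761 + (4/9 - 2/39)) = √(8761 + 46/117) = √(1025083/117) = 17*√46111/39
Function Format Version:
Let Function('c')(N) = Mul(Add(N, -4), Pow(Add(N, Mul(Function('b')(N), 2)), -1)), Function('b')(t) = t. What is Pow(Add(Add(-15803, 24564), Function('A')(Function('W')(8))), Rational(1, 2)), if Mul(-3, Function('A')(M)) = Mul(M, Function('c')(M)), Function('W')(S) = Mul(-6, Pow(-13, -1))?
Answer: Mul(Rational(17, 39), Pow(46111, Rational(1, 2))) ≈ 93.602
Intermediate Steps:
Function('W')(S) = Rational(6, 13) (Function('W')(S) = Mul(-6, Rational(-1, 13)) = Rational(6, 13))
Function('c')(N) = Mul(Rational(1, 3), Pow(N, -1), Add(-4, N)) (Function('c')(N) = Mul(Add(N, -4), Pow(Add(N, Mul(N, 2)), -1)) = Mul(Add(-4, N), Pow(Add(N, Mul(2, N)), -1)) = Mul(Add(-4, N), Pow(Mul(3, N), -1)) = Mul(Add(-4, N), Mul(Rational(1, 3), Pow(N, -1))) = Mul(Rational(1, 3), Pow(N, -1), Add(-4, N)))
Function('A')(M) = Add(Rational(4, 9), Mul(Rational(-1, 9), M)) (Function('A')(M) = Mul(Rational(-1, 3), Mul(M, Mul(Rational(1, 3), Pow(M, -1), Add(-4, M)))) = Mul(Rational(-1, 3), Add(Rational(-4, 3), Mul(Rational(1, 3), M))) = Add(Rational(4, 9), Mul(Rational(-1, 9), M)))
Pow(Add(Add(-15803, 24564), Function('A')(Function('W')(8))), Rational(1, 2)) = Pow(Add(Add(-15803, 24564), Add(Rational(4, 9), Mul(Rational(-1, 9), Rational(6, 13)))), Rational(1, 2)) = Pow(Add(8761, Add(Rational(4, 9), Rational(-2, 39))), Rational(1, 2)) = Pow(Add(8761, Rational(46, 117)), Rational(1, 2)) = Pow(Rational(1025083, 117), Rational(1, 2)) = Mul(Rational(17, 39), Pow(46111, Rational(1, 2)))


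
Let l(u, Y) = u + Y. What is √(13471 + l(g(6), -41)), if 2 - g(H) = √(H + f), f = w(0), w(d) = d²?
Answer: √(13432 - √6) ≈ 115.89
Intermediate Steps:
f = 0 (f = 0² = 0)
g(H) = 2 - √H (g(H) = 2 - √(H + 0) = 2 - √H)
l(u, Y) = Y + u
√(13471 + l(g(6), -41)) = √(13471 + (-41 + (2 - √6))) = √(13471 + (-39 - √6)) = √(13432 - √6)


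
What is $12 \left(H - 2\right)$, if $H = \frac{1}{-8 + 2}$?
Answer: $-26$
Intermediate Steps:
$H = - \frac{1}{6}$ ($H = \frac{1}{-6} = - \frac{1}{6} \approx -0.16667$)
$12 \left(H - 2\right) = 12 \left(- \frac{1}{6} - 2\right) = 12 \left(- \frac{13}{6}\right) = -26$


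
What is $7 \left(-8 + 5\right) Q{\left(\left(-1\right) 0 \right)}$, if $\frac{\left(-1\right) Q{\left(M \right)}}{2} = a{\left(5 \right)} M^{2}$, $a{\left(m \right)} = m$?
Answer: $0$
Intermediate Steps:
$Q{\left(M \right)} = - 10 M^{2}$ ($Q{\left(M \right)} = - 2 \cdot 5 M^{2} = - 10 M^{2}$)
$7 \left(-8 + 5\right) Q{\left(\left(-1\right) 0 \right)} = 7 \left(-8 + 5\right) \left(- 10 \left(\left(-1\right) 0\right)^{2}\right) = 7 \left(-3\right) \left(- 10 \cdot 0^{2}\right) = - 21 \left(\left(-10\right) 0\right) = \left(-21\right) 0 = 0$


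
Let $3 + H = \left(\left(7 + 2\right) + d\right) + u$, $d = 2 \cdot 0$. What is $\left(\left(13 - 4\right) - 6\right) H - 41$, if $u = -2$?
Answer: $-29$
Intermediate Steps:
$d = 0$
$H = 4$ ($H = -3 + \left(\left(\left(7 + 2\right) + 0\right) - 2\right) = -3 + \left(\left(9 + 0\right) - 2\right) = -3 + \left(9 - 2\right) = -3 + 7 = 4$)
$\left(\left(13 - 4\right) - 6\right) H - 41 = \left(\left(13 - 4\right) - 6\right) 4 - 41 = \left(9 - 6\right) 4 - 41 = 3 \cdot 4 - 41 = 12 - 41 = -29$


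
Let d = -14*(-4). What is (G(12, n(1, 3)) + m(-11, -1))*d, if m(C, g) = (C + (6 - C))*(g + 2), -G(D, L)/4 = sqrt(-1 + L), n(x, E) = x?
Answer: 336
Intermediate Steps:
G(D, L) = -4*sqrt(-1 + L)
d = 56
m(C, g) = 12 + 6*g (m(C, g) = 6*(2 + g) = 12 + 6*g)
(G(12, n(1, 3)) + m(-11, -1))*d = (-4*sqrt(-1 + 1) + (12 + 6*(-1)))*56 = (-4*sqrt(0) + (12 - 6))*56 = (-4*0 + 6)*56 = (0 + 6)*56 = 6*56 = 336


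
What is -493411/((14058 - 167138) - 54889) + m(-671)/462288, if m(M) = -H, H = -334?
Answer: 12675969223/5341198504 ≈ 2.3732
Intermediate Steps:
m(M) = 334 (m(M) = -1*(-334) = 334)
-493411/((14058 - 167138) - 54889) + m(-671)/462288 = -493411/((14058 - 167138) - 54889) + 334/462288 = -493411/(-153080 - 54889) + 334*(1/462288) = -493411/(-207969) + 167/231144 = -493411*(-1/207969) + 167/231144 = 493411/207969 + 167/231144 = 12675969223/5341198504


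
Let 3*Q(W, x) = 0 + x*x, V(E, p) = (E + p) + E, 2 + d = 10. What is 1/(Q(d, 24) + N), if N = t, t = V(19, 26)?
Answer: 1/256 ≈ 0.0039063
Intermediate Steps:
d = 8 (d = -2 + 10 = 8)
V(E, p) = p + 2*E
Q(W, x) = x²/3 (Q(W, x) = (0 + x*x)/3 = (0 + x²)/3 = x²/3)
t = 64 (t = 26 + 2*19 = 26 + 38 = 64)
N = 64
1/(Q(d, 24) + N) = 1/((⅓)*24² + 64) = 1/((⅓)*576 + 64) = 1/(192 + 64) = 1/256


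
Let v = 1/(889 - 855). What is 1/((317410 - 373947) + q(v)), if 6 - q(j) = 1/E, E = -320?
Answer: -320/18089919 ≈ -1.7689e-5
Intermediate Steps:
v = 1/34 ≈ 0.029412
q(j) = 1921/320 (q(j) = 6 - 1/(-320) = 6 - 1*(-1/320) = 6 + 1/320 = 1921/320)
1/((317410 - 373947) + q(v)) = 1/((317410 - 373947) + 1921/320) = 1/(-56537 + 1921/320) = 1/(-18089919/320) = -320/18089919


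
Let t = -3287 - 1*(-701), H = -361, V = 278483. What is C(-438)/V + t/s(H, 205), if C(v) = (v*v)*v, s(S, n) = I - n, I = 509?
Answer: -691172877/2227864 ≈ -310.24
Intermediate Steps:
s(S, n) = 509 - n
C(v) = v³ (C(v) = v²*v = v³)
t = -2586 (t = -3287 + 701 = -2586)
C(-438)/V + t/s(H, 205) = (-438)³/278483 - 2586/(509 - 1*205) = -84027672*1/278483 - 2586/(509 - 205) = -84027672/278483 - 2586/304 = -84027672/278483 - 2586*1/304 = -84027672/278483 - 1293/152 = -691172877/2227864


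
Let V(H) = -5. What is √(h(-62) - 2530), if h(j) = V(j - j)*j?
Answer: 2*I*√555 ≈ 47.117*I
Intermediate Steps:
h(j) = -5*j
√(h(-62) - 2530) = √(-5*(-62) - 2530) = √(310 - 2530) = √(-2220) = 2*I*√555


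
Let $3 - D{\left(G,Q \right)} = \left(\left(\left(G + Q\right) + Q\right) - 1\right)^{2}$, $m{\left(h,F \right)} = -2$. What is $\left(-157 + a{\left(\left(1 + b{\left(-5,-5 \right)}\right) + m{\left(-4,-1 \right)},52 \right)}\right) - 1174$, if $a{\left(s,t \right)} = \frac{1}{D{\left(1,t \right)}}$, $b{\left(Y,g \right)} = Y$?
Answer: $- \frac{14392104}{10813} \approx -1331.0$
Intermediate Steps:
$D{\left(G,Q \right)} = 3 - \left(-1 + G + 2 Q\right)^{2}$ ($D{\left(G,Q \right)} = 3 - \left(\left(\left(G + Q\right) + Q\right) - 1\right)^{2} = 3 - \left(\left(G + 2 Q\right) - 1\right)^{2} = 3 - \left(-1 + G + 2 Q\right)^{2}$)
$a{\left(s,t \right)} = \frac{1}{3 - 4 t^{2}}$ ($a{\left(s,t \right)} = \frac{1}{3 - \left(-1 + 1 + 2 t\right)^{2}} = \frac{1}{3 - \left(2 t\right)^{2}} = \frac{1}{3 - 4 t^{2}}$)
$\left(-157 + a{\left(\left(1 + b{\left(-5,-5 \right)}\right) + m{\left(-4,-1 \right)},52 \right)}\right) - 1174 = \left(-157 - \frac{1}{-3 + 4 \cdot 52^{2}}\right) - 1174 = \left(-157 - \frac{1}{-3 + 4 \cdot 2704}\right) - 1174 = \left(-157 - \frac{1}{-3 + 10816}\right) - 1174 = \left(-157 - \frac{1}{10813}\right) - 1174 = - \frac{1697642}{10813} - 1174 = - \frac{14392104}{10813}$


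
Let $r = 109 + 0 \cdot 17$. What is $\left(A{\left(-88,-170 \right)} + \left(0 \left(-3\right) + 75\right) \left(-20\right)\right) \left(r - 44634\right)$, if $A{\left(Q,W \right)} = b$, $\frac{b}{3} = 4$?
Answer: $66253200$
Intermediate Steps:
$b = 12$ ($b = 3 \cdot 4 = 12$)
$A{\left(Q,W \right)} = 12$
$r = 109$ ($r = 109 + 0 = 109$)
$\left(A{\left(-88,-170 \right)} + \left(0 \left(-3\right) + 75\right) \left(-20\right)\right) \left(r - 44634\right) = \left(12 + \left(0 \left(-3\right) + 75\right) \left(-20\right)\right) \left(109 - 44634\right) = \left(12 + \left(0 + 75\right) \left(-20\right)\right) \left(-44525\right) = \left(12 + 75 \left(-20\right)\right) \left(-44525\right) = \left(12 - 1500\right) \left(-44525\right) = \left(-1488\right) \left(-44525\right) = 66253200$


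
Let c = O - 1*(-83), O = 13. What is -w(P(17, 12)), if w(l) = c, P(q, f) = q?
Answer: -96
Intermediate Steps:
c = 96 (c = 13 - 1*(-83) = 13 + 83 = 96)
w(l) = 96
-w(P(17, 12)) = -1*96 = -96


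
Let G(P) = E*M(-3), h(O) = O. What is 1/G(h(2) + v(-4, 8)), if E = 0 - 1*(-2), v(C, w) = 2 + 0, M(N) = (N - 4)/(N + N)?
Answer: 3/7 ≈ 0.42857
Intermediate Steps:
M(N) = (-4 + N)/(2*N) (M(N) = (-4 + N)/((2*N)) = (-4 + N)*(1/(2*N)) = (-4 + N)/(2*N))
v(C, w) = 2
E = 2 (E = 0 + 2 = 2)
G(P) = 7/3 (G(P) = 2*((½)*(-4 - 3)/(-3)) = 2*((½)*(-⅓)*(-7)) = 2*(7/6) = 7/3)
1/G(h(2) + v(-4, 8)) = 1/(7/3) = 3/7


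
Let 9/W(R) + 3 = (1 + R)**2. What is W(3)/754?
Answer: 9/9802 ≈ 0.00091818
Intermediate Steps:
W(R) = 9/(-3 + (1 + R)**2)
W(3)/754 = (9/(-3 + (1 + 3)**2))/754 = (9/(-3 + 4**2))/754 = (9/(-3 + 16))/754 = (9/13)/754 = (9*(1/13))/754 = (1/754)*(9/13) = 9/9802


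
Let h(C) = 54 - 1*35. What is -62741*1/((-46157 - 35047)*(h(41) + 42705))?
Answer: 62741/3469359696 ≈ 1.8084e-5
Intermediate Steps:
h(C) = 19 (h(C) = 54 - 35 = 19)
-62741*1/((-46157 - 35047)*(h(41) + 42705)) = -62741*1/((-46157 - 35047)*(19 + 42705)) = -62741/(42724*(-81204)) = -62741/(-3469359696) = -62741*(-1/3469359696) = 62741/3469359696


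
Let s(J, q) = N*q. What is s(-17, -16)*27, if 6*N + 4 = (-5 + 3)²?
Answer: 0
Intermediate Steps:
N = 0 (N = -⅔ + (-5 + 3)²/6 = -⅔ + (⅙)*(-2)² = -⅔ + (⅙)*4 = -⅔ + ⅔ = 0)
s(J, q) = 0 (s(J, q) = 0*q = 0)
s(-17, -16)*27 = 0*27 = 0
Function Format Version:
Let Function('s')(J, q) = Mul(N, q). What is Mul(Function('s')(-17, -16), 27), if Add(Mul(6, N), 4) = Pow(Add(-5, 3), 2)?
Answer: 0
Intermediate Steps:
N = 0 (N = Add(Rational(-2, 3), Mul(Rational(1, 6), Pow(Add(-5, 3), 2))) = Add(Rational(-2, 3), Mul(Rational(1, 6), Pow(-2, 2))) = Add(Rational(-2, 3), Mul(Rational(1, 6), 4)) = Add(Rational(-2, 3), Rational(2, 3)) = 0)
Function('s')(J, q) = 0 (Function('s')(J, q) = Mul(0, q) = 0)
Mul(Function('s')(-17, -16), 27) = Mul(0, 27) = 0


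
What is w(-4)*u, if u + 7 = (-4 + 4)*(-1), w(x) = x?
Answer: 28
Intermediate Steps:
u = -7 (u = -7 + (-4 + 4)*(-1) = -7 + 0*(-1) = -7 + 0 = -7)
w(-4)*u = -4*(-7) = 28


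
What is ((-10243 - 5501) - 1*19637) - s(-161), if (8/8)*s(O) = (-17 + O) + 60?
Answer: -35263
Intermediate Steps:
s(O) = 43 + O (s(O) = (-17 + O) + 60 = 43 + O)
((-10243 - 5501) - 1*19637) - s(-161) = ((-10243 - 5501) - 1*19637) - (43 - 161) = (-15744 - 19637) - 1*(-118) = -35381 + 118 = -35263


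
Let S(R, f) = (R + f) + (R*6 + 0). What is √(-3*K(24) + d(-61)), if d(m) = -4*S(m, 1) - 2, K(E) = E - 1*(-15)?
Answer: √1585 ≈ 39.812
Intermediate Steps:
S(R, f) = f + 7*R (S(R, f) = (R + f) + (6*R + 0) = (R + f) + 6*R = f + 7*R)
K(E) = 15 + E (K(E) = E + 15 = 15 + E)
d(m) = -6 - 28*m (d(m) = -4*(1 + 7*m) - 2 = (-4 - 28*m) - 2 = -6 - 28*m)
√(-3*K(24) + d(-61)) = √(-3*(15 + 24) + (-6 - 28*(-61))) = √(-3*39 + (-6 + 1708)) = √(-117 + 1702) = √1585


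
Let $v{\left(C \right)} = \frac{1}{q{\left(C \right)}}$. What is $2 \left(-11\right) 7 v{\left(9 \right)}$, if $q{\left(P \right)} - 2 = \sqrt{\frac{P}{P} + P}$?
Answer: $\frac{154}{3} - \frac{77 \sqrt{10}}{3} \approx -29.832$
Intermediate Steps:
$q{\left(P \right)} = 2 + \sqrt{1 + P}$ ($q{\left(P \right)} = 2 + \sqrt{\frac{P}{P} + P} = 2 + \sqrt{1 + P}$)
$v{\left(C \right)} = \frac{1}{2 + \sqrt{1 + C}}$
$2 \left(-11\right) 7 v{\left(9 \right)} = \frac{2 \left(-11\right) 7}{2 + \sqrt{1 + 9}} = \frac{\left(-22\right) 7}{2 + \sqrt{10}} = - \frac{154}{2 + \sqrt{10}}$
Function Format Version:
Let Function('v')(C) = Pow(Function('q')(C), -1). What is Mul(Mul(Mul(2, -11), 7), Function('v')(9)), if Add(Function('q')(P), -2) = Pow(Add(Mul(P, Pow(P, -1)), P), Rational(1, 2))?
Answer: Add(Rational(154, 3), Mul(Rational(-77, 3), Pow(10, Rational(1, 2)))) ≈ -29.832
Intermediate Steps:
Function('q')(P) = Add(2, Pow(Add(1, P), Rational(1, 2))) (Function('q')(P) = Add(2, Pow(Add(Mul(P, Pow(P, -1)), P), Rational(1, 2))) = Add(2, Pow(Add(1, P), Rational(1, 2))))
Function('v')(C) = Pow(Add(2, Pow(Add(1, C), Rational(1, 2))), -1)
Mul(Mul(Mul(2, -11), 7), Function('v')(9)) = Mul(Mul(Mul(2, -11), 7), Pow(Add(2, Pow(Add(1, 9), Rational(1, 2))), -1)) = Mul(Mul(-22, 7), Pow(Add(2, Pow(10, Rational(1, 2))), -1)) = Mul(-154, Pow(Add(2, Pow(10, Rational(1, 2))), -1))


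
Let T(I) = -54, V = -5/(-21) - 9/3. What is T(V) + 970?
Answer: 916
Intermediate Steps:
V = -58/21 (V = -5*(-1/21) - 9*⅓ = 5/21 - 3 = -58/21 ≈ -2.7619)
T(V) + 970 = -54 + 970 = 916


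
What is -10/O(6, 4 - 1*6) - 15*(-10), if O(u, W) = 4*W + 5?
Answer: 460/3 ≈ 153.33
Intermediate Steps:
O(u, W) = 5 + 4*W
-10/O(6, 4 - 1*6) - 15*(-10) = -10/(5 + 4*(4 - 1*6)) - 15*(-10) = -10/(5 + 4*(4 - 6)) + 150 = -10/(5 + 4*(-2)) + 150 = -10/(5 - 8) + 150 = -10/(-3) + 150 = -10*(-1/3) + 150 = 10/3 + 150 = 460/3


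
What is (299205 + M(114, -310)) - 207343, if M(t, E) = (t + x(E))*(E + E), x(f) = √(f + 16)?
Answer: 21182 - 4340*I*√6 ≈ 21182.0 - 10631.0*I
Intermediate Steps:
x(f) = √(16 + f)
M(t, E) = 2*E*(t + √(16 + E)) (M(t, E) = (t + √(16 + E))*(E + E) = (t + √(16 + E))*(2*E) = 2*E*(t + √(16 + E)))
(299205 + M(114, -310)) - 207343 = (299205 + 2*(-310)*(114 + √(16 - 310))) - 207343 = (299205 + 2*(-310)*(114 + √(-294))) - 207343 = (299205 + 2*(-310)*(114 + 7*I*√6)) - 207343 = (299205 + (-70680 - 4340*I*√6)) - 207343 = (228525 - 4340*I*√6) - 207343 = 21182 - 4340*I*√6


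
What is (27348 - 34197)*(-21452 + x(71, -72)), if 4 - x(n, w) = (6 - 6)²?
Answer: 146897352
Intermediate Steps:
x(n, w) = 4 (x(n, w) = 4 - (6 - 6)² = 4 - 1*0² = 4 - 1*0 = 4 + 0 = 4)
(27348 - 34197)*(-21452 + x(71, -72)) = (27348 - 34197)*(-21452 + 4) = -6849*(-21448) = 146897352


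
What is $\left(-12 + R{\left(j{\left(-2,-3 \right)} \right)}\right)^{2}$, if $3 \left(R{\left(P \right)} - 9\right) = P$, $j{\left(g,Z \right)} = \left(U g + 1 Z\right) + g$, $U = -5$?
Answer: $\frac{16}{9} \approx 1.7778$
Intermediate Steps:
$j{\left(g,Z \right)} = Z - 4 g$ ($j{\left(g,Z \right)} = \left(- 5 g + 1 Z\right) + g = \left(- 5 g + Z\right) + g = \left(Z - 5 g\right) + g = Z - 4 g$)
$R{\left(P \right)} = 9 + \frac{P}{3}$
$\left(-12 + R{\left(j{\left(-2,-3 \right)} \right)}\right)^{2} = \left(-12 + \left(9 + \frac{-3 - -8}{3}\right)\right)^{2} = \left(-12 + \left(9 + \frac{-3 + 8}{3}\right)\right)^{2} = \left(-12 + \left(9 + \frac{1}{3} \cdot 5\right)\right)^{2} = \left(-12 + \left(9 + \frac{5}{3}\right)\right)^{2} = \left(-12 + \frac{32}{3}\right)^{2} = \left(- \frac{4}{3}\right)^{2} = \frac{16}{9}$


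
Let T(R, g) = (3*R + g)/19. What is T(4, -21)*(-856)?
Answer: 7704/19 ≈ 405.47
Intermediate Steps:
T(R, g) = g/19 + 3*R/19 (T(R, g) = (g + 3*R)*(1/19) = g/19 + 3*R/19)
T(4, -21)*(-856) = ((1/19)*(-21) + (3/19)*4)*(-856) = (-21/19 + 12/19)*(-856) = -9/19*(-856) = 7704/19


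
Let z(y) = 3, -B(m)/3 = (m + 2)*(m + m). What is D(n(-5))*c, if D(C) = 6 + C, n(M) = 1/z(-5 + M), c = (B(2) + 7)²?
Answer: 31939/3 ≈ 10646.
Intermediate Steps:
B(m) = -6*m*(2 + m) (B(m) = -3*(m + 2)*(m + m) = -3*(2 + m)*2*m = -6*m*(2 + m))
c = 1681 (c = (-6*2*(2 + 2) + 7)² = (-6*2*4 + 7)² = (-48 + 7)² = (-41)² = 1681)
n(M) = ⅓ (n(M) = 1/3 = ⅓)
D(n(-5))*c = (6 + ⅓)*1681 = (19/3)*1681 = 31939/3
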